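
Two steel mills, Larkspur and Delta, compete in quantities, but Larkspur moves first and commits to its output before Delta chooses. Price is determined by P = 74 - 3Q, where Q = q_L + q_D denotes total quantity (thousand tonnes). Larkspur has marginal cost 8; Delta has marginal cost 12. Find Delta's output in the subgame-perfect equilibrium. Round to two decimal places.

Solve by backward induction. Given q_L, the follower Delta maximises π_D = (74 - 3q_L - 3q_D)q_D - 12q_D.
Setting the follower's marginal profit to zero, 62 - 3q_L - 6q_D = 0, i.e. q_D = (62 - 3q_L)/6.
The leader anticipates this reaction. Substituting into P = 74 - 3Q gives P = 43 - (3/2)q_L, so π_L = (43 - (3/2)q_L)q_L - 8q_L.
The leader's first-order condition 35 - 3q_L = 0 yields q_L = 35/3.
Then q_D = (62 - 3·(35/3))/6 = 9/2.

4.50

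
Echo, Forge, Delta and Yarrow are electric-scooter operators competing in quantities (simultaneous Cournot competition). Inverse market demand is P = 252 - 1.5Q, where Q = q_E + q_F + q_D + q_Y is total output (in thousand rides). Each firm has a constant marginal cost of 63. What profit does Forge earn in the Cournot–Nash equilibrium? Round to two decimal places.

A representative firm's profit is π_i = q_i(252 - 1.5Q) - 63q_i.
Setting ∂π_i/∂q_i = 0 with rivals' quantities fixed: 189 - 3q_i - (3/2)·Σ_{j≠i} q_j = 0.
By symmetry each firm produces the same amount; substituting Σ_{j≠i} q_j = 3q_i yields q_i = 189/(15/2) = 126/5.
Price P = 252 - (3/2)·(504/5) = 504/5.
Forge's profit: (504/5 - 63)·(126/5) = 952.5600.

952.56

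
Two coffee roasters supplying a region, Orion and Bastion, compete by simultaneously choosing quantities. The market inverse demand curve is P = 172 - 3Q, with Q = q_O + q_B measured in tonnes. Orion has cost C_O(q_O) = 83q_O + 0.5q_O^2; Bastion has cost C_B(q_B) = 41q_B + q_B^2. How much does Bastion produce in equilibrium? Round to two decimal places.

Orion's profit: π_O = (172 - 3Q)q_O - (83q_O + (1/2)q_O²). Setting ∂π_O/∂q_O = 0: 89 - 7q_O - 3(q_B) = 0.
Bastion's profit: π_B = (172 - 3Q)q_B - (41q_B + q_B²). Setting ∂π_B/∂q_B = 0: 131 - 8q_B - 3(q_O) = 0.
Rearranging gives the reaction functions q_O = (89 - 3q_B)/7 and q_B = (131 - 3q_O)/8.
Substituting one into the other gives q_O = 319/47 and q_B = 650/47.

13.83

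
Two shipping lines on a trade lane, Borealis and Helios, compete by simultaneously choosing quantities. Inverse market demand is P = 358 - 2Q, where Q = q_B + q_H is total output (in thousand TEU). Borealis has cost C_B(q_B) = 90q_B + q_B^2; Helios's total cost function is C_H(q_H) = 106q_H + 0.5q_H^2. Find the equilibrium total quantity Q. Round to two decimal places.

69.69

Borealis's profit: π_B = (358 - 2Q)q_B - (90q_B + q_B²). Setting ∂π_B/∂q_B = 0: 268 - 6q_B - 2(q_H) = 0.
Helios's profit: π_H = (358 - 2Q)q_H - (106q_H + (1/2)q_H²). Setting ∂π_H/∂q_H = 0: 252 - 5q_H - 2(q_B) = 0.
So q_B = (268 - 2q_H)/6 and q_H = (252 - 2q_B)/5.
Substituting one into the other gives q_B = 418/13 and q_H = 488/13.
Total output Q = 418/13 + 488/13 = 906/13.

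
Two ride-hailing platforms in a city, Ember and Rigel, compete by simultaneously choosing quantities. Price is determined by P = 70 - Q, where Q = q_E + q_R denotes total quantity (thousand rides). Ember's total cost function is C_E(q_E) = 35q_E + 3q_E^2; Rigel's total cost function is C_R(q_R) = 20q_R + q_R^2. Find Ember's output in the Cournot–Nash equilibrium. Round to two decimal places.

Ember's profit: π_E = (70 - Q)q_E - (35q_E + 3q_E²). Setting ∂π_E/∂q_E = 0: 35 - 8q_E - (q_R) = 0.
Rigel's profit: π_R = (70 - Q)q_R - (20q_R + q_R²). Setting ∂π_R/∂q_R = 0: 50 - 4q_R - (q_E) = 0.
Best responses: q_E = (35 - q_R)/8, q_R = (50 - q_E)/4.
Substituting one into the other gives q_E = 90/31 and q_R = 365/31.

2.90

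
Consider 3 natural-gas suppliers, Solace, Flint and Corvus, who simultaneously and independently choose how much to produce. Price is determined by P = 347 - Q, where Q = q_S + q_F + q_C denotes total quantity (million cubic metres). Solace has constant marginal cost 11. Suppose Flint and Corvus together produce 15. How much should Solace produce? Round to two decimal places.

With rivals' combined output fixed at 15, Solace's profit is π_S = (347 - 15 - q_S)q_S - (11q_S) = (332 - q_S)q_S - (11q_S).
∂π_S/∂q_S = 321 - 2q_S = 0, so q_S = 321/2.

160.50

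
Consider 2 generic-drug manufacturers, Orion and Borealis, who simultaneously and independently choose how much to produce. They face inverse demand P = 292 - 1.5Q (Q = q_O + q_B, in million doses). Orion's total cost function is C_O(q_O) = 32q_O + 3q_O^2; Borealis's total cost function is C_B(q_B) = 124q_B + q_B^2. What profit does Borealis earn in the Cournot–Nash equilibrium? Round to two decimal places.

1722.08

Orion's profit: π_O = (292 - 1.5Q)q_O - (32q_O + 3q_O²). Setting ∂π_O/∂q_O = 0: 260 - 9q_O - (3/2)(q_B) = 0.
Borealis's first-order condition: 168 - 5q_B - (3/2)(q_O) = 0.
So q_O = (260 - (3/2)q_B)/9 and q_B = (168 - (3/2)q_O)/5.
Substituting one into the other gives q_O = 24.5146 and q_B = 1496/57.
Price P = 292 - (3/2)·50.7602 = 215.8596.
Borealis's profit: 215.8596·(1496/57) - 124·(1496/57) - (1496/57)² = 1722.0806.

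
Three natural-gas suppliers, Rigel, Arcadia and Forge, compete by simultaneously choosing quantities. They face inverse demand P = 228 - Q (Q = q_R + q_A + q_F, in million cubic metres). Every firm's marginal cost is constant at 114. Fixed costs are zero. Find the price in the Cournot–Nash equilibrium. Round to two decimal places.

142.50

Each firm earns π_i = (228 - Q)q_i - 114q_i.
Setting ∂π_i/∂q_i = 0 with rivals' quantities fixed: 114 - 2q_i - Σ_{j≠i} q_j = 0.
By symmetry each firm produces the same amount; substituting Σ_{j≠i} q_j = 2q_i yields q_i = 114/4 = 57/2.
Total output Q = 171/2, so price P = 228 - 171/2 = 285/2.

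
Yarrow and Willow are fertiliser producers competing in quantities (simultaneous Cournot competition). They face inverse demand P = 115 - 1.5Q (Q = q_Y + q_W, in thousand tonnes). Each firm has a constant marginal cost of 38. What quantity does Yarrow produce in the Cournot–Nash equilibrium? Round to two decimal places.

17.11

A representative firm's profit is π_i = q_i(115 - 1.5Q) - 38q_i.
First-order condition (treating rivals' output as given): 77 - 3q_i - (3/2)q_j = 0.
By symmetry each firm produces the same amount; substituting q_j = q_i yields q_i = 77/(9/2) = 154/9.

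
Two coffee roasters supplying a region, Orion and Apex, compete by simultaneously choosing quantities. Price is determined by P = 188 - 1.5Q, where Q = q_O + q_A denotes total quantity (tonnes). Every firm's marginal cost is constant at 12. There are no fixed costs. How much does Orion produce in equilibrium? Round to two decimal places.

39.11

A representative firm's profit is π_i = q_i(188 - 1.5Q) - 12q_i.
Setting ∂π_i/∂q_i = 0 with rivals' quantities fixed: 176 - 3q_i - (3/2)q_j = 0.
By symmetry each firm produces the same amount; substituting q_j = q_i yields q_i = 176/(9/2) = 352/9.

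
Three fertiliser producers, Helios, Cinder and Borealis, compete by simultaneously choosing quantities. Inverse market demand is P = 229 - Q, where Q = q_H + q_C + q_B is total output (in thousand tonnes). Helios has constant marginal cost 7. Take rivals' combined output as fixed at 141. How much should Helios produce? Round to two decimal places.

40.50

With rivals' combined output fixed at 141, Helios's profit is π_H = (229 - 141 - q_H)q_H - (7q_H) = (88 - q_H)q_H - (7q_H).
∂π_H/∂q_H = 81 - 2q_H = 0, so q_H = 81/2.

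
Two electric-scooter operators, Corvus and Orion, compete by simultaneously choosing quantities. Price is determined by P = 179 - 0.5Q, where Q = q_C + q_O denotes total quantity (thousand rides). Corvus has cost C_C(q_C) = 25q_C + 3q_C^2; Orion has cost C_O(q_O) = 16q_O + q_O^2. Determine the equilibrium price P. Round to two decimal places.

Corvus's profit: π_C = (179 - 0.5Q)q_C - (25q_C + 3q_C²). Setting ∂π_C/∂q_C = 0: 154 - 7q_C - (1/2)(q_O) = 0.
Orion's profit: π_O = (179 - 0.5Q)q_O - (16q_O + q_O²). Setting ∂π_O/∂q_O = 0: 163 - 3q_O - (1/2)(q_C) = 0.
So q_C = (154 - (1/2)q_O)/7 and q_O = (163 - (1/2)q_C)/3.
Substituting one into the other gives q_C = 1522/83 and q_O = 51.2771.
Total output Q = 69.6145, so price P = 179 - (1/2)·69.6145 = 144.1928.

144.19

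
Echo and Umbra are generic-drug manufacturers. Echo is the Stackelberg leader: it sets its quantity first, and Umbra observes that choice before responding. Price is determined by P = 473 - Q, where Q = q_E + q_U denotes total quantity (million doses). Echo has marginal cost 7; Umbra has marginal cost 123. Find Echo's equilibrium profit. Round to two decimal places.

Solve by backward induction. Given q_E, the follower Umbra maximises π_U = (473 - q_E - q_U)q_U - 123q_U.
Setting the follower's marginal profit to zero, 350 - q_E - 2q_U = 0, i.e. q_U = (350 - q_E)/2.
The leader anticipates this reaction. Substituting into P = 473 - Q gives P = 298 - (1/2)q_E, so π_E = (298 - (1/2)q_E)q_E - 7q_E.
The leader's first-order condition 291 - q_E = 0 yields q_E = 291.
Then q_U = (350 - 291)/2 = 59/2.
Price P = 473 - 641/2 = 305/2.
Echo's profit: (305/2 - 7)·291 = 42340.5000.

42340.50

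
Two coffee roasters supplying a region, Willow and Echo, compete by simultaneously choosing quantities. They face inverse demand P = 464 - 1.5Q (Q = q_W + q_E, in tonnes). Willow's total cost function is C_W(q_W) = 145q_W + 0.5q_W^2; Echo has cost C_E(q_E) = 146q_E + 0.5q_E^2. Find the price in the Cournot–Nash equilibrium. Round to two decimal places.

290.27

Willow's profit: π_W = (464 - 1.5Q)q_W - (145q_W + (1/2)q_W²). Setting ∂π_W/∂q_W = 0: 319 - 4q_W - (3/2)(q_E) = 0.
Echo's first-order condition: 318 - 4q_E - (3/2)(q_W) = 0.
Best responses: q_W = (319 - (3/2)q_E)/4, q_E = (318 - (3/2)q_W)/4.
Solving the pair: q_W = 58.1091, q_E = 57.7091.
Total output Q = 1274/11, so price P = 464 - (3/2)·(1274/11) = 290.2727.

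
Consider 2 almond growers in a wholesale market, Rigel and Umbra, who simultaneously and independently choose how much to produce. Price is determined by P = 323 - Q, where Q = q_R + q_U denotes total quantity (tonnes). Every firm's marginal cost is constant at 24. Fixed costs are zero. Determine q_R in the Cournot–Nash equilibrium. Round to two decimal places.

99.67

Each firm earns π_i = (323 - Q)q_i - 24q_i.
First-order condition (treating rivals' output as given): 299 - 2q_i - q_j = 0.
With identical firms every q_j equals q_i, so q_j = q_i and 299 = 3q_i, giving q_i = 299/3.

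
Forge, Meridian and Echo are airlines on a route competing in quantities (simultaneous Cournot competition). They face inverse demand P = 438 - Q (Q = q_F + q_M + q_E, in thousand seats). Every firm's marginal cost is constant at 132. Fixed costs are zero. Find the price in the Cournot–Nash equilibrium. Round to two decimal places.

Each firm earns π_i = (438 - Q)q_i - 132q_i.
Setting ∂π_i/∂q_i = 0 with rivals' quantities fixed: 306 - 2q_i - Σ_{j≠i} q_j = 0.
With identical firms every q_j equals q_i, so Σ_{j≠i} q_j = 2q_i and 306 = 4q_i, giving q_i = 153/2.
Total output Q = 459/2, so price P = 438 - 459/2 = 417/2.

208.50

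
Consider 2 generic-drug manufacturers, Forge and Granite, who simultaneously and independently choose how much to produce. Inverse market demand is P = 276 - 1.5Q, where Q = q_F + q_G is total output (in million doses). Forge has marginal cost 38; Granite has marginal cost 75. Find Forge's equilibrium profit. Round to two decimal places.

Forge's profit: π_F = (276 - 1.5Q)q_F - (38q_F). Setting ∂π_F/∂q_F = 0: 238 - 3q_F - (3/2)(q_G) = 0.
Granite's first-order condition: 201 - 3q_G - (3/2)(q_F) = 0.
Best responses: q_F = (238 - (3/2)q_G)/3, q_G = (201 - (3/2)q_F)/3.
Solving the pair: q_F = 550/9, q_G = 328/9.
Price P = 276 - (3/2)·(878/9) = 389/3.
Forge's profit: (389/3 - 38)·(550/9) = 5601.8519.

5601.85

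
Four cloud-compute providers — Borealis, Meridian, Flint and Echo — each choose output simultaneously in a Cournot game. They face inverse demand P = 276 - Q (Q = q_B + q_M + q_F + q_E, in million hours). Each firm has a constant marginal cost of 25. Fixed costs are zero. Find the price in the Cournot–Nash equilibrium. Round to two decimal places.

75.20

A representative firm's profit is π_i = q_i(276 - Q) - 25q_i.
Setting ∂π_i/∂q_i = 0 with rivals' quantities fixed: 251 - 2q_i - Σ_{j≠i} q_j = 0.
With identical firms every q_j equals q_i, so Σ_{j≠i} q_j = 3q_i and 251 = 5q_i, giving q_i = 251/5.
Total output Q = 1004/5, so price P = 276 - 1004/5 = 376/5.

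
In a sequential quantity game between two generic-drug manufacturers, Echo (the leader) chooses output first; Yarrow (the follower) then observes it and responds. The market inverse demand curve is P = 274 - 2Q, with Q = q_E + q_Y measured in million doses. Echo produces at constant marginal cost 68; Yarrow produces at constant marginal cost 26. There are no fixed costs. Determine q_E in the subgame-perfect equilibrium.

41

The follower Yarrow best-responds to any q_E: π_Y = (274 - 2Q)q_Y - 26q_Y.
∂π_Y/∂q_Y = 248 - 2q_E - 4q_Y = 0 gives the reaction function q_Y = (248 - 2q_E)/4.
Echo substitutes q_Y(q_E) into its own profit: π_E = q_E(274 - 2q_E - (248 - 2q_E)/2) - 68q_E = (150 - q_E)q_E - 68q_E.
Maximising: ∂π_E/∂q_E = 82 - 2q_E = 0, giving q_E = 41.
Then q_Y = (248 - 2·41)/4 = 83/2.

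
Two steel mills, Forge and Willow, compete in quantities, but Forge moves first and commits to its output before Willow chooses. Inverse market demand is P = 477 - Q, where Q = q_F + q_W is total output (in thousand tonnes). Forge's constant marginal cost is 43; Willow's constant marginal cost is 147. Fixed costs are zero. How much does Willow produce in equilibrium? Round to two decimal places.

Solve by backward induction. Given q_F, the follower Willow maximises π_W = (477 - q_F - q_W)q_W - 147q_W.
Setting the follower's marginal profit to zero, 330 - q_F - 2q_W = 0, i.e. q_W = (330 - q_F)/2.
Forge substitutes q_W(q_F) into its own profit: π_F = q_F(477 - q_F - (330 - q_F)/2) - 43q_F = (312 - (1/2)q_F)q_F - 43q_F.
Maximising: ∂π_F/∂q_F = 269 - q_F = 0, giving q_F = 269.
Then q_W = (330 - 269)/2 = 61/2.

30.50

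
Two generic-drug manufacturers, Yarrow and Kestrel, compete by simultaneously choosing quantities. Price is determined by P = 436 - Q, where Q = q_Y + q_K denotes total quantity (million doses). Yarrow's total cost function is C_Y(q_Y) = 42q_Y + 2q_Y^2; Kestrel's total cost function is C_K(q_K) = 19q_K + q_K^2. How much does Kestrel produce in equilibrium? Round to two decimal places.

Yarrow's profit: π_Y = (436 - Q)q_Y - (42q_Y + 2q_Y²). Setting ∂π_Y/∂q_Y = 0: 394 - 6q_Y - (q_K) = 0.
Kestrel's profit: π_K = (436 - Q)q_K - (19q_K + q_K²). Setting ∂π_K/∂q_K = 0: 417 - 4q_K - (q_Y) = 0.
Best responses: q_Y = (394 - q_K)/6, q_K = (417 - q_Y)/4.
Solving the pair: q_Y = 1159/23, q_K = 91.6522.

91.65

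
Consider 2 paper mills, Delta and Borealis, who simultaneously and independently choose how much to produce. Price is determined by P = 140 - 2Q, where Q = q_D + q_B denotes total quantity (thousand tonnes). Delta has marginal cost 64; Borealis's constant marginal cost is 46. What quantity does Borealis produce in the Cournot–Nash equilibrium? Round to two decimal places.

Delta's profit: π_D = (140 - 2Q)q_D - (64q_D). Setting ∂π_D/∂q_D = 0: 76 - 4q_D - 2(q_B) = 0.
Borealis's profit: π_B = (140 - 2Q)q_B - (46q_B). Setting ∂π_B/∂q_B = 0: 94 - 4q_B - 2(q_D) = 0.
Best responses: q_D = (76 - 2q_B)/4, q_B = (94 - 2q_D)/4.
Solving the pair: q_D = 29/3, q_B = 56/3.

18.67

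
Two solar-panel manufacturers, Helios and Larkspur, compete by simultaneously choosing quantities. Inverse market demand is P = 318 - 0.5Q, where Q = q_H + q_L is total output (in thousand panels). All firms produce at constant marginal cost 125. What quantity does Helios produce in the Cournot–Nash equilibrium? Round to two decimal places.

128.67

A representative firm's profit is π_i = q_i(318 - 0.5Q) - 125q_i.
First-order condition (treating rivals' output as given): 193 - q_i - (1/2)q_j = 0.
By symmetry each firm produces the same amount; substituting q_j = q_i yields q_i = 193/(3/2) = 386/3.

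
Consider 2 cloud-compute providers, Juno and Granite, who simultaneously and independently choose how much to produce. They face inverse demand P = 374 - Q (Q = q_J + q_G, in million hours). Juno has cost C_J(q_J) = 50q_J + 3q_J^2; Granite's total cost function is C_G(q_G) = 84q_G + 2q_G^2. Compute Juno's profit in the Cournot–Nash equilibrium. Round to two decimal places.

4953.76

Juno's profit: π_J = (374 - Q)q_J - (50q_J + 3q_J²). Setting ∂π_J/∂q_J = 0: 324 - 8q_J - (q_G) = 0.
Granite's profit: π_G = (374 - Q)q_G - (84q_G + 2q_G²). Setting ∂π_G/∂q_G = 0: 290 - 6q_G - (q_J) = 0.
So q_J = (324 - q_G)/8 and q_G = (290 - q_J)/6.
Substituting one into the other gives q_J = 1654/47 and q_G = 1996/47.
Price P = 374 - 77.6596 = 296.3404.
Juno's profit: 296.3404·(1654/47) - 50·(1654/47) - 3(1654/47)² = 4953.7637.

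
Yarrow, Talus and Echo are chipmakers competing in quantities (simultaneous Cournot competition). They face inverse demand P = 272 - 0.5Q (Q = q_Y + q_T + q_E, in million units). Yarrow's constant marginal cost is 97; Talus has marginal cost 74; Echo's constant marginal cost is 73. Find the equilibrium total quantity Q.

Yarrow's profit: π_Y = (272 - 0.5Q)q_Y - (97q_Y). Setting ∂π_Y/∂q_Y = 0: 175 - q_Y - (1/2)(q_T + q_E) = 0.
Talus's profit: π_T = (272 - 0.5Q)q_T - (74q_T). Setting ∂π_T/∂q_T = 0: 198 - q_T - (1/2)(q_Y + q_E) = 0.
Echo's first-order condition: 199 - q_E - (1/2)(q_Y + q_T) = 0.
Adding the 3 conditions: 572 − Q − Q = 0, i.e. Q = 286.
Back-substituting: q_Y = (175 − 143)/(1/2) = 64, q_T = (198 − 143)/(1/2) = 110, q_E = (199 − 143)/(1/2) = 112.
Total output Q = 64 + 110 + 112 = 286.

286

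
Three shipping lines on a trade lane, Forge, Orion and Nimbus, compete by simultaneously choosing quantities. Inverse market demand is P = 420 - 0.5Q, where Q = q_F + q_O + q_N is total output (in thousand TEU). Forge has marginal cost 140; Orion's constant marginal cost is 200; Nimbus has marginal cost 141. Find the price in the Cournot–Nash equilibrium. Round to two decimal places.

225.25

Forge's profit: π_F = (420 - 0.5Q)q_F - (140q_F). Setting ∂π_F/∂q_F = 0: 280 - q_F - (1/2)(q_O + q_N) = 0.
Orion's profit: π_O = (420 - 0.5Q)q_O - (200q_O). Setting ∂π_O/∂q_O = 0: 220 - q_O - (1/2)(q_F + q_N) = 0.
Nimbus's first-order condition: 279 - q_N - (1/2)(q_F + q_O) = 0.
Adding the 3 first-order conditions: 779 − 2Q = 0, so Q = 779/2.
Back-substituting: q_F = (280 − 779/4)/(1/2) = 341/2, q_O = (220 − 779/4)/(1/2) = 101/2, q_N = (279 − 779/4)/(1/2) = 337/2.
Total output Q = 779/2, so price P = 420 - (1/2)·(779/2) = 901/4.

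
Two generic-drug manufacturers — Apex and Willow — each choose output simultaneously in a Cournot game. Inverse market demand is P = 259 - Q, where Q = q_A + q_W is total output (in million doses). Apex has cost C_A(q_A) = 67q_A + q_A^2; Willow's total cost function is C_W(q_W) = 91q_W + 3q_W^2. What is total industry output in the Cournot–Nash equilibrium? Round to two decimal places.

59.61

Apex's profit: π_A = (259 - Q)q_A - (67q_A + q_A²). Setting ∂π_A/∂q_A = 0: 192 - 4q_A - (q_W) = 0.
Willow's profit: π_W = (259 - Q)q_W - (91q_W + 3q_W²). Setting ∂π_W/∂q_W = 0: 168 - 8q_W - (q_A) = 0.
Rearranging gives the reaction functions q_A = (192 - q_W)/4 and q_W = (168 - q_A)/8.
Solving the pair: q_A = 1368/31, q_W = 480/31.
Total output Q = 1368/31 + 480/31 = 1848/31.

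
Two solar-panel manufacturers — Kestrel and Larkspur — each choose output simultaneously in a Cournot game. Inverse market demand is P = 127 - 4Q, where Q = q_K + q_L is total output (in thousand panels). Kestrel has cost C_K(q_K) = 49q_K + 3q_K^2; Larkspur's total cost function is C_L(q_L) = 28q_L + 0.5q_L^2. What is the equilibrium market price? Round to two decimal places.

76.82

Kestrel's profit: π_K = (127 - 4Q)q_K - (49q_K + 3q_K²). Setting ∂π_K/∂q_K = 0: 78 - 14q_K - 4(q_L) = 0.
Larkspur's first-order condition: 99 - 9q_L - 4(q_K) = 0.
So q_K = (78 - 4q_L)/14 and q_L = (99 - 4q_K)/9.
Solving the pair: q_K = 153/55, q_L = 537/55.
Total output Q = 138/11, so price P = 127 - 4·(138/11) = 845/11.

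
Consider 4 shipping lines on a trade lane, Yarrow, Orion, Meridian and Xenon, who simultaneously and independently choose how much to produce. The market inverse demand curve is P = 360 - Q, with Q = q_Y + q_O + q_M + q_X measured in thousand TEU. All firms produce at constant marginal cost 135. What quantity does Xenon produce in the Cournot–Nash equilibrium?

Each firm earns π_i = (360 - Q)q_i - 135q_i.
Setting ∂π_i/∂q_i = 0 with rivals' quantities fixed: 225 - 2q_i - Σ_{j≠i} q_j = 0.
With identical firms every q_j equals q_i, so Σ_{j≠i} q_j = 3q_i and 225 = 5q_i, giving q_i = 45.

45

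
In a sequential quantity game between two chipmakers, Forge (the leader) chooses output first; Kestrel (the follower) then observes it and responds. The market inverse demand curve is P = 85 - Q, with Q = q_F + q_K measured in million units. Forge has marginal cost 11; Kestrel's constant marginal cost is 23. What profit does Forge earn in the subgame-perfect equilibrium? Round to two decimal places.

924.50

Solve by backward induction. Given q_F, the follower Kestrel maximises π_K = (85 - q_F - q_K)q_K - 23q_K.
Follower FOC: 62 - q_F - 2q_K = 0, so q_K(q_F) = (62 - q_F)/2.
Forge substitutes q_K(q_F) into its own profit: π_F = q_F(85 - q_F - (62 - q_F)/2) - 11q_F = (54 - (1/2)q_F)q_F - 11q_F.
The leader's first-order condition 43 - q_F = 0 yields q_F = 43.
Then q_K = (62 - 43)/2 = 19/2.
Price P = 85 - 105/2 = 65/2.
Forge's profit: (65/2 - 11)·43 = 1849/2.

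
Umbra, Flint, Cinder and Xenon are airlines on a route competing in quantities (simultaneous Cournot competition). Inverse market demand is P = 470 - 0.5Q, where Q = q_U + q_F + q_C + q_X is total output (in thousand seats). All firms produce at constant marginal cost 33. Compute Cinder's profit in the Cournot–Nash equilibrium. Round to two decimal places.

A representative firm's profit is π_i = q_i(470 - 0.5Q) - 33q_i.
Setting ∂π_i/∂q_i = 0 with rivals' quantities fixed: 437 - q_i - (1/2)·Σ_{j≠i} q_j = 0.
By symmetry each firm produces the same amount; substituting Σ_{j≠i} q_j = 3q_i yields q_i = 437/(5/2) = 874/5.
Price P = 470 - (1/2)·699.2000 = 602/5.
Cinder's profit: (602/5 - 33)·(874/5) = 15277.5200.

15277.52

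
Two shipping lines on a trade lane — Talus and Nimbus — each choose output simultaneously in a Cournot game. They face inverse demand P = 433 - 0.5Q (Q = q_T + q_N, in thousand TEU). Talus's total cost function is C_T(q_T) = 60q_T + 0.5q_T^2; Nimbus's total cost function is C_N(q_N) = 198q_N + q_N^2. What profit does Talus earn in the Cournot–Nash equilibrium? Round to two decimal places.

Talus's profit: π_T = (433 - 0.5Q)q_T - (60q_T + (1/2)q_T²). Setting ∂π_T/∂q_T = 0: 373 - 2q_T - (1/2)(q_N) = 0.
Nimbus's profit: π_N = (433 - 0.5Q)q_N - (198q_N + q_N²). Setting ∂π_N/∂q_N = 0: 235 - 3q_N - (1/2)(q_T) = 0.
Best responses: q_T = (373 - (1/2)q_N)/2, q_N = (235 - (1/2)q_T)/3.
Substituting one into the other gives q_T = 174.1739 and q_N = 1134/23.
Price P = 433 - (1/2)·223.4783 = 321.2609.
Talus's profit: 321.2609·174.1739 - 60·174.1739 - (1/2)·174.1739² = 30336.5520.

30336.55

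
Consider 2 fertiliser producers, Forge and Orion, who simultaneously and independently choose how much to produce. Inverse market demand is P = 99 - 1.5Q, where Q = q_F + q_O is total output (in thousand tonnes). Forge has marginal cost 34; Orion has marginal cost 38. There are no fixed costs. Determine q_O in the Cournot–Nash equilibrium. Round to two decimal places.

Forge's profit: π_F = (99 - 1.5Q)q_F - (34q_F). Setting ∂π_F/∂q_F = 0: 65 - 3q_F - (3/2)(q_O) = 0.
Orion's first-order condition: 61 - 3q_O - (3/2)(q_F) = 0.
Best responses: q_F = (65 - (3/2)q_O)/3, q_O = (61 - (3/2)q_F)/3.
Solving the pair: q_F = 46/3, q_O = 38/3.

12.67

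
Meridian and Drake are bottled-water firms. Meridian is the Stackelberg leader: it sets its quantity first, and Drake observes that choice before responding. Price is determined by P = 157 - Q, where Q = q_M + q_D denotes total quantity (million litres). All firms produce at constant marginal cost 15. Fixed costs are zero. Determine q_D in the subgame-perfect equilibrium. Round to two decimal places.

The follower Drake best-responds to any q_M: π_D = (157 - Q)q_D - 15q_D.
Follower FOC: 142 - q_M - 2q_D = 0, so q_D(q_M) = (142 - q_M)/2.
The leader anticipates this reaction. Substituting into P = 157 - Q gives P = 86 - (1/2)q_M, so π_M = (86 - (1/2)q_M)q_M - 15q_M.
The leader's first-order condition 71 - q_M = 0 yields q_M = 71.
Then q_D = (142 - 71)/2 = 71/2.

35.50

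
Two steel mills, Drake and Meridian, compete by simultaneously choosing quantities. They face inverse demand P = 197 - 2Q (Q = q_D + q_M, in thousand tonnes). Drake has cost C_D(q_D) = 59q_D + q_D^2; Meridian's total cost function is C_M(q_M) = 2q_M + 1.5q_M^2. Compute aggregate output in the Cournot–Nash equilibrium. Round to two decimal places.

38.68

Drake's profit: π_D = (197 - 2Q)q_D - (59q_D + q_D²). Setting ∂π_D/∂q_D = 0: 138 - 6q_D - 2(q_M) = 0.
Meridian's profit: π_M = (197 - 2Q)q_M - (2q_M + (3/2)q_M²). Setting ∂π_M/∂q_M = 0: 195 - 7q_M - 2(q_D) = 0.
So q_D = (138 - 2q_M)/6 and q_M = (195 - 2q_D)/7.
Solving the pair: q_D = 288/19, q_M = 447/19.
Total output Q = 288/19 + 447/19 = 735/19.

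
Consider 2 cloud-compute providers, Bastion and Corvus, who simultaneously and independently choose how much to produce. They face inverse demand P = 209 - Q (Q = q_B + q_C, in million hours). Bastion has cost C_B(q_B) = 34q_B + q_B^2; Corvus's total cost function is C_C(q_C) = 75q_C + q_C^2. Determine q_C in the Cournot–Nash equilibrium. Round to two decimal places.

Bastion's profit: π_B = (209 - Q)q_B - (34q_B + q_B²). Setting ∂π_B/∂q_B = 0: 175 - 4q_B - (q_C) = 0.
Corvus's first-order condition: 134 - 4q_C - (q_B) = 0.
So q_B = (175 - q_C)/4 and q_C = (134 - q_B)/4.
Solving the pair: q_B = 566/15, q_C = 361/15.

24.07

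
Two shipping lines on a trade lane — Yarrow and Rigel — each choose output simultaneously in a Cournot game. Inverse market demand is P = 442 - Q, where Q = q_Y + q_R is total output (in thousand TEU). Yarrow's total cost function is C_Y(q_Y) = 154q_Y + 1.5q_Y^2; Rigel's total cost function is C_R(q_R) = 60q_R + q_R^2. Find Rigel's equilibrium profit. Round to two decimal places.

14575.53

Yarrow's profit: π_Y = (442 - Q)q_Y - (154q_Y + (3/2)q_Y²). Setting ∂π_Y/∂q_Y = 0: 288 - 5q_Y - (q_R) = 0.
Rigel's first-order condition: 382 - 4q_R - (q_Y) = 0.
Best responses: q_Y = (288 - q_R)/5, q_R = (382 - q_Y)/4.
Substituting one into the other gives q_Y = 770/19 and q_R = 1622/19.
Price P = 442 - 125.8947 = 316.1053.
Rigel's profit: 316.1053·(1622/19) - 60·(1622/19) - (1622/19)² = 14575.5346.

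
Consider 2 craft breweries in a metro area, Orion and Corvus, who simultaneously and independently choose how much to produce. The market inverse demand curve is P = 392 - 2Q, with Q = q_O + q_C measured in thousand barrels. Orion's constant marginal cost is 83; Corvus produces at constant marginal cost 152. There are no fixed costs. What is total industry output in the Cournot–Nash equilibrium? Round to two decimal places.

Orion's profit: π_O = (392 - 2Q)q_O - (83q_O). Setting ∂π_O/∂q_O = 0: 309 - 4q_O - 2(q_C) = 0.
Corvus's profit: π_C = (392 - 2Q)q_C - (152q_C). Setting ∂π_C/∂q_C = 0: 240 - 4q_C - 2(q_O) = 0.
Rearranging gives the reaction functions q_O = (309 - 2q_C)/4 and q_C = (240 - 2q_O)/4.
Substituting one into the other gives q_O = 63 and q_C = 57/2.
Total output Q = 63 + 57/2 = 183/2.

91.50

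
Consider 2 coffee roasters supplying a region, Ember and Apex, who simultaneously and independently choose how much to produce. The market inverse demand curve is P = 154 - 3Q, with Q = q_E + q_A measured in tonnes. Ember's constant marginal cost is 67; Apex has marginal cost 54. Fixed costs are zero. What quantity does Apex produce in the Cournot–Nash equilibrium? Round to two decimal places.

12.56

Ember's profit: π_E = (154 - 3Q)q_E - (67q_E). Setting ∂π_E/∂q_E = 0: 87 - 6q_E - 3(q_A) = 0.
Apex's first-order condition: 100 - 6q_A - 3(q_E) = 0.
Best responses: q_E = (87 - 3q_A)/6, q_A = (100 - 3q_E)/6.
Solving the pair: q_E = 74/9, q_A = 113/9.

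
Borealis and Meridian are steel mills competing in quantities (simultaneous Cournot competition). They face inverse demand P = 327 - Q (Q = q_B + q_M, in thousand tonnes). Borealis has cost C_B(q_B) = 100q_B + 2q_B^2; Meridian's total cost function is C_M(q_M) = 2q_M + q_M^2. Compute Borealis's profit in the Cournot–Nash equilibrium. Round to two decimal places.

Borealis's profit: π_B = (327 - Q)q_B - (100q_B + 2q_B²). Setting ∂π_B/∂q_B = 0: 227 - 6q_B - (q_M) = 0.
Meridian's first-order condition: 325 - 4q_M - (q_B) = 0.
Rearranging gives the reaction functions q_B = (227 - q_M)/6 and q_M = (325 - q_B)/4.
Solving the pair: q_B = 583/23, q_M = 1723/23.
Price P = 327 - 100.2609 = 226.7391.
Borealis's profit: 226.7391·(583/23) - 100·(583/23) - 2(583/23)² = 1927.5369.

1927.54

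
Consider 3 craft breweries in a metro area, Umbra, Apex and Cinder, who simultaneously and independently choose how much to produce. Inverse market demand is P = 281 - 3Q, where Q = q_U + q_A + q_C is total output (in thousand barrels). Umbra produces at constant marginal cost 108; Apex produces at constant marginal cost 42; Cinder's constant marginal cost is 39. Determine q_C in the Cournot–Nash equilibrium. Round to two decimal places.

Umbra's profit: π_U = (281 - 3Q)q_U - (108q_U). Setting ∂π_U/∂q_U = 0: 173 - 6q_U - 3(q_A + q_C) = 0.
Apex's profit: π_A = (281 - 3Q)q_A - (42q_A). Setting ∂π_A/∂q_A = 0: 239 - 6q_A - 3(q_U + q_C) = 0.
Cinder's first-order condition: 242 - 6q_C - 3(q_U + q_A) = 0.
Adding the 3 conditions: 654 − 6Q − 6Q = 0, i.e. Q = 109/2.
Back-substituting: q_U = (173 − 327/2)/3 = 19/6, q_A = (239 − 327/2)/3 = 151/6, q_C = (242 − 327/2)/3 = 157/6.

26.17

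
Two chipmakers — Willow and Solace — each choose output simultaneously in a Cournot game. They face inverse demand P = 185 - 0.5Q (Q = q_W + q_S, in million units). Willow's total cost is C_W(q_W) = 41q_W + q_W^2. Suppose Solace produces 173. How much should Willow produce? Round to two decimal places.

With the rival's output fixed at 173, Willow's profit is π_W = (185 - (1/2)·173 - (1/2)q_W)q_W - (41q_W + q_W²) = (197/2 - (1/2)q_W)q_W - (41q_W + q_W²).
∂π_W/∂q_W = 115/2 - 3q_W = 0, so q_W = 115/6.

19.17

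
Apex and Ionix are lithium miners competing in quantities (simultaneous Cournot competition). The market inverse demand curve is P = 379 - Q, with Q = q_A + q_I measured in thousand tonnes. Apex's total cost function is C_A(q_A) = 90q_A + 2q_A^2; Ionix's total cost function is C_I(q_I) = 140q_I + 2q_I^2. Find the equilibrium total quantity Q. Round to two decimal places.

75.43

Apex's profit: π_A = (379 - Q)q_A - (90q_A + 2q_A²). Setting ∂π_A/∂q_A = 0: 289 - 6q_A - (q_I) = 0.
Ionix's first-order condition: 239 - 6q_I - (q_A) = 0.
Best responses: q_A = (289 - q_I)/6, q_I = (239 - q_A)/6.
Substituting one into the other gives q_A = 299/7 and q_I = 229/7.
Total output Q = 299/7 + 229/7 = 528/7.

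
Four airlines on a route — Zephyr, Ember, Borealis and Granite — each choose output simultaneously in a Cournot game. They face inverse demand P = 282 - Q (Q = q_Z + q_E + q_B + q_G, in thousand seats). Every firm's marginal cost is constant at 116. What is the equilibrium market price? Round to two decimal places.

A representative firm's profit is π_i = q_i(282 - Q) - 116q_i.
First-order condition (treating rivals' output as given): 166 - 2q_i - Σ_{j≠i} q_j = 0.
By symmetry each firm produces the same amount; substituting Σ_{j≠i} q_j = 3q_i yields q_i = 166/5.
Total output Q = 664/5, so price P = 282 - 664/5 = 746/5.

149.20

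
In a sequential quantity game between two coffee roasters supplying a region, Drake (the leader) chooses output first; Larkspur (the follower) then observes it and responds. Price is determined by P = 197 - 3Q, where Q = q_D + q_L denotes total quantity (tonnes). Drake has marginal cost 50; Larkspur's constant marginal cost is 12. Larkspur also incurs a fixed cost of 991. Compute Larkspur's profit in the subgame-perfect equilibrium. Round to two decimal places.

Solve by backward induction. Given q_D, the follower Larkspur maximises π_L = (197 - 3q_D - 3q_L)q_L - 12q_L.
∂π_L/∂q_L = 185 - 3q_D - 6q_L = 0 gives the reaction function q_L = (185 - 3q_D)/6.
The leader anticipates this reaction. Substituting into P = 197 - 3Q gives P = 209/2 - (3/2)q_D, so π_D = (209/2 - (3/2)q_D)q_D - 50q_D.
The leader's first-order condition 109/2 - 3q_D = 0 yields q_D = 109/6.
Then q_L = (185 - 3·(109/6))/6 = 87/4.
Price P = 197 - 3·(479/12) = 309/4.
Larkspur's profit: (309/4 - 12)·(87/4) - 991 = 428.1875.

428.19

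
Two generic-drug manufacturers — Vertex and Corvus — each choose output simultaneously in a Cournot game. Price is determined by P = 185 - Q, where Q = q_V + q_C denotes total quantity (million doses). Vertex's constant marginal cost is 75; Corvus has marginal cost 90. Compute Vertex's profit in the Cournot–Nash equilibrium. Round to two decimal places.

Vertex's profit: π_V = (185 - Q)q_V - (75q_V). Setting ∂π_V/∂q_V = 0: 110 - 2q_V - (q_C) = 0.
Corvus's profit: π_C = (185 - Q)q_C - (90q_C). Setting ∂π_C/∂q_C = 0: 95 - 2q_C - (q_V) = 0.
So q_V = (110 - q_C)/2 and q_C = (95 - q_V)/2.
Substituting one into the other gives q_V = 125/3 and q_C = 80/3.
Price P = 185 - 205/3 = 350/3.
Vertex's profit: (350/3 - 75)·(125/3) = 1736.1111.

1736.11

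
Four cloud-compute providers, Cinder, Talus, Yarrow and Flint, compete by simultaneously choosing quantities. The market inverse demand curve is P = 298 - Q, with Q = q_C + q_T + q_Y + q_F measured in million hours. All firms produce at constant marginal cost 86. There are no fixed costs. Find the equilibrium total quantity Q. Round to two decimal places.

169.60

A representative firm's profit is π_i = q_i(298 - Q) - 86q_i.
First-order condition (treating rivals' output as given): 212 - 2q_i - Σ_{j≠i} q_j = 0.
With identical firms every q_j equals q_i, so Σ_{j≠i} q_j = 3q_i and 212 = 5q_i, giving q_i = 212/5.
Total output Q = 212/5 + 212/5 + 212/5 + 212/5 = 848/5.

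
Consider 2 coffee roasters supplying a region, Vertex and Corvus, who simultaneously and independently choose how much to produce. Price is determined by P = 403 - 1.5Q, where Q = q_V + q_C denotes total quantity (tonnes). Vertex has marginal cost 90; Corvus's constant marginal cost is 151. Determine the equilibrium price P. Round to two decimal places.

214.67

Vertex's profit: π_V = (403 - 1.5Q)q_V - (90q_V). Setting ∂π_V/∂q_V = 0: 313 - 3q_V - (3/2)(q_C) = 0.
Corvus's profit: π_C = (403 - 1.5Q)q_C - (151q_C). Setting ∂π_C/∂q_C = 0: 252 - 3q_C - (3/2)(q_V) = 0.
Best responses: q_V = (313 - (3/2)q_C)/3, q_C = (252 - (3/2)q_V)/3.
Substituting one into the other gives q_V = 748/9 and q_C = 382/9.
Total output Q = 1130/9, so price P = 403 - (3/2)·(1130/9) = 644/3.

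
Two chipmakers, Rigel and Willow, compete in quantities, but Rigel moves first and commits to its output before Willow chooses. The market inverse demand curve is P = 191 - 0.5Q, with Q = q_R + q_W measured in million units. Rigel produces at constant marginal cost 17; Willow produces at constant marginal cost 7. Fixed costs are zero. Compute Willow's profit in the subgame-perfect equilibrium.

The follower Willow best-responds to any q_R: π_W = (191 - 0.5Q)q_W - 7q_W.
Follower FOC: 184 - (1/2)q_R - q_W = 0, so q_W(q_R) = (184 - (1/2)q_R).
The leader anticipates this reaction. Substituting into P = 191 - 0.5Q gives P = 99 - (1/4)q_R, so π_R = (99 - (1/4)q_R)q_R - 17q_R.
Leader FOC: 82 - (1/2)q_R = 0, so q_R = 164.
Then q_W = (184 - (1/2)·164) = 102.
Price P = 191 - (1/2)·266 = 58.
Willow's profit: (58 - 7)·102 = 5202.

5202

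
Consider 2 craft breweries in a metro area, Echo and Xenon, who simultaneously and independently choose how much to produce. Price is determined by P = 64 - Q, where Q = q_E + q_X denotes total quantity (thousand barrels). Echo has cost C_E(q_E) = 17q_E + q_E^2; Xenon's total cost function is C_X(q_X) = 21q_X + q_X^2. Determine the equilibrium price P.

Echo's profit: π_E = (64 - Q)q_E - (17q_E + q_E²). Setting ∂π_E/∂q_E = 0: 47 - 4q_E - (q_X) = 0.
Xenon's first-order condition: 43 - 4q_X - (q_E) = 0.
Rearranging gives the reaction functions q_E = (47 - q_X)/4 and q_X = (43 - q_E)/4.
Substituting one into the other gives q_E = 29/3 and q_X = 25/3.
Total output Q = 18, so price P = 64 - 18 = 46.

46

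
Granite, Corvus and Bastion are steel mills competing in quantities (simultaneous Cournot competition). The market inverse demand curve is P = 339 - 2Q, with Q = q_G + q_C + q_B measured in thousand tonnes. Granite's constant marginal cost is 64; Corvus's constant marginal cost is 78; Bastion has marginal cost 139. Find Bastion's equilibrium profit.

Granite's profit: π_G = (339 - 2Q)q_G - (64q_G). Setting ∂π_G/∂q_G = 0: 275 - 4q_G - 2(q_C + q_B) = 0.
Corvus's profit: π_C = (339 - 2Q)q_C - (78q_C). Setting ∂π_C/∂q_C = 0: 261 - 4q_C - 2(q_G + q_B) = 0.
Bastion's first-order condition: 200 - 4q_B - 2(q_G + q_C) = 0.
Adding the 3 conditions: 736 − 4Q − 4Q = 0, i.e. Q = 92.
Back-substituting: q_G = (275 − 184)/2 = 91/2, q_C = (261 − 184)/2 = 77/2, q_B = (200 − 184)/2 = 8.
Price P = 339 - 2·92 = 155.
Bastion's profit: (155 - 139)·8 = 128.

128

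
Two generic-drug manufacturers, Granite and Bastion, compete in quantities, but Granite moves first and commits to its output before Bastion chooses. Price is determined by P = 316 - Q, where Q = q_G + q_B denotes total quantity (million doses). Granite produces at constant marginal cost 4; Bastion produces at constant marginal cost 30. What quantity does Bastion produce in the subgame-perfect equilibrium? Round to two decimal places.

Solve by backward induction. Given q_G, the follower Bastion maximises π_B = (316 - q_G - q_B)q_B - 30q_B.
Follower FOC: 286 - q_G - 2q_B = 0, so q_B(q_G) = (286 - q_G)/2.
The leader anticipates this reaction. Substituting into P = 316 - Q gives P = 173 - (1/2)q_G, so π_G = (173 - (1/2)q_G)q_G - 4q_G.
Maximising: ∂π_G/∂q_G = 169 - q_G = 0, giving q_G = 169.
Then q_B = (286 - 169)/2 = 117/2.

58.50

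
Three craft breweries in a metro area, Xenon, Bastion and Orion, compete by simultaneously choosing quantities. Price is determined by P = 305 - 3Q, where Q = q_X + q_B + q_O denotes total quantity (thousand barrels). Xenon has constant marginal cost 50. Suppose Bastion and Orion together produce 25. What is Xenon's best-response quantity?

30

With rivals' combined output fixed at 25, Xenon's profit is π_X = (305 - 3·25 - 3q_X)q_X - (50q_X) = (230 - 3q_X)q_X - (50q_X).
∂π_X/∂q_X = 180 - 6q_X = 0, so q_X = 30.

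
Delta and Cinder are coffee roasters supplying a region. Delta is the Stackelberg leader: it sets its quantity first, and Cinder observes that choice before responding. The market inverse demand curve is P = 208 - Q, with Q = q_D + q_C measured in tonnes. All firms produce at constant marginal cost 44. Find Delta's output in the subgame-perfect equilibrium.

Solve by backward induction. Given q_D, the follower Cinder maximises π_C = (208 - q_D - q_C)q_C - 44q_C.
Setting the follower's marginal profit to zero, 164 - q_D - 2q_C = 0, i.e. q_C = (164 - q_D)/2.
The leader anticipates this reaction. Substituting into P = 208 - Q gives P = 126 - (1/2)q_D, so π_D = (126 - (1/2)q_D)q_D - 44q_D.
Leader FOC: 82 - q_D = 0, so q_D = 82.
Then q_C = (164 - 82)/2 = 41.

82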